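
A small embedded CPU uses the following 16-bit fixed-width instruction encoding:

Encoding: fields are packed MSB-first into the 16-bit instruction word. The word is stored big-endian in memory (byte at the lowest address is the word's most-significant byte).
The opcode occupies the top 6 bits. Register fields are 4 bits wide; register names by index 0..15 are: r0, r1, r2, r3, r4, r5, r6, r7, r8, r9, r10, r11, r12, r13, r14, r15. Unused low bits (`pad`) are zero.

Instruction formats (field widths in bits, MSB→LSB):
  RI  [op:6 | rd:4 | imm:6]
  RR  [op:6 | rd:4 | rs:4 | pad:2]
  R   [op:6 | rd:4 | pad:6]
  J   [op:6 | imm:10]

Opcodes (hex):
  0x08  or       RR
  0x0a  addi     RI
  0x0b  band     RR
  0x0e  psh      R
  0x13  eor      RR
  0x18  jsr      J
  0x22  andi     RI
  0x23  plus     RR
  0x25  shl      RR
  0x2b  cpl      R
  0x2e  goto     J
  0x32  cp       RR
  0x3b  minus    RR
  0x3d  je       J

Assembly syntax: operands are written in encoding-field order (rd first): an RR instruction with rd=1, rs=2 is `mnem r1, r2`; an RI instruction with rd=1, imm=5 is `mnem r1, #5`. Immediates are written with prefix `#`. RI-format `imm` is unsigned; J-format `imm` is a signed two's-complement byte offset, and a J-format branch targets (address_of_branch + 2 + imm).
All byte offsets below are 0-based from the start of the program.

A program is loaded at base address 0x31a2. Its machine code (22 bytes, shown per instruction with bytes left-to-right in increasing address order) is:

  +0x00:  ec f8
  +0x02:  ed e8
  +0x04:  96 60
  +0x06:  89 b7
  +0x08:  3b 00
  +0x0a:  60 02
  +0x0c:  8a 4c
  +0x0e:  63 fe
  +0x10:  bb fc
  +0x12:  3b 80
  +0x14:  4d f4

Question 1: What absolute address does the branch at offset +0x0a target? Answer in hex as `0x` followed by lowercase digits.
0x31b0

+0x0a: 60 02 ⇒ word 0x6002 (big)
  top 6b → 0x18 → jsr [J]
  [9:0] imm=2 = #2
  target = base 0x31a2 + off 0x0a + 2 + imm 2 = 0x31b0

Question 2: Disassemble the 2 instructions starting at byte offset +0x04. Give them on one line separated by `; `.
off 0x04: read 96 60 as big → 0x9660
  top 6b → 0x25 → shl [RR]
  rd@[9:6]=0x9 ⇒ r9
  rs@[5:2]=0x8 ⇒ r8
off 0x06: read 89 b7 as big → 0x89b7
  top 6b → 0x22 → andi [RI]
  rd@[9:6]=0x6 ⇒ r6
  imm@[5:0]=0x37 ⇒ #55

shl r9, r8; andi r6, #55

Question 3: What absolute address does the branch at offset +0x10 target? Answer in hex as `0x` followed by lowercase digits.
0x31b0

@+10  big-endian(bb fc) = 0xbbfc
  opcode bits[15:10]=0x2e: goto/J
  imm: (w>>0)&0x3ff=0x3fc (s10→-4) → #-4
  target = base 0x31a2 + off 0x10 + 2 + imm -4 = 0x31b0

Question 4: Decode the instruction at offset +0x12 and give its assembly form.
psh r14

off 0x12: read 3b 80 as big → 0x3b80
  op=0x3b80>>10=0xe ⇒ psh (R)
  rd@[9:6]=0xe ⇒ r14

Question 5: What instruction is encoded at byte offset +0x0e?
jsr #-2

off 0x0e: read 63 fe as big → 0x63fe
  op=0x63fe>>10=0x18 ⇒ jsr (J)
  imm@[9:0]=0x3fe (s10→-2) ⇒ #-2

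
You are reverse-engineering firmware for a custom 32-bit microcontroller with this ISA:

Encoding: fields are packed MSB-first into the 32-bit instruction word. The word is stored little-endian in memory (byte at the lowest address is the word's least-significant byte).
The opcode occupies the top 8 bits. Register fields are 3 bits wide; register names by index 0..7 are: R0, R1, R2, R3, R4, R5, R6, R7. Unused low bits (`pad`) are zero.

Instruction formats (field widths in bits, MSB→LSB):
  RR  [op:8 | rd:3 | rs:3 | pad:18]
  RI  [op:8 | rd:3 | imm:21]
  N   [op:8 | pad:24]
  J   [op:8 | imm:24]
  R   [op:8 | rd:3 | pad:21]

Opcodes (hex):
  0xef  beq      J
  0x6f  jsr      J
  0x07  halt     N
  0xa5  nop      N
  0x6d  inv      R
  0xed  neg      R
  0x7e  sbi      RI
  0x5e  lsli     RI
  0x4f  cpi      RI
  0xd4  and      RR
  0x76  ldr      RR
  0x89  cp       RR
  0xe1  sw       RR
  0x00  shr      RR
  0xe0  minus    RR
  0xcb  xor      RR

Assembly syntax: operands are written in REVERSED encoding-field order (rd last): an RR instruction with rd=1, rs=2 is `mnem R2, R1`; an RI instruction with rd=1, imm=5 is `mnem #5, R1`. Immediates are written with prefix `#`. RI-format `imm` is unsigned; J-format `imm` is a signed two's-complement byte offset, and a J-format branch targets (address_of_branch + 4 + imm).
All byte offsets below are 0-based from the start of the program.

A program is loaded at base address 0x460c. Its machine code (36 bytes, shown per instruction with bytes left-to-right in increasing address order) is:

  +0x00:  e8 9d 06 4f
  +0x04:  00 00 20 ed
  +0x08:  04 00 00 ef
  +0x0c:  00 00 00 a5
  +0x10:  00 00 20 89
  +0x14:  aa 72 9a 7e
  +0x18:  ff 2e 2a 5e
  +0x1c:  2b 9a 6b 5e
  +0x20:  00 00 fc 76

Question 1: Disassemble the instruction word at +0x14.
+0x14: aa 72 9a 7e ⇒ word 0x7e9a72aa (little)
  opcode bits[31:24]=0x7e: sbi/RI
  rd: (w>>21)&0x7=0x4 → R4
  imm: (w>>0)&0x1fffff=0x1a72aa → #1733290

sbi #1733290, R4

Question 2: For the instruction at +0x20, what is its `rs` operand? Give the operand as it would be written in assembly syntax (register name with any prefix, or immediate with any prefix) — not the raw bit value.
off 0x20: read 00 00 fc 76 as little → 0x76fc0000
  opcode bits[31:24]=0x76: ldr/RR
  rd@[23:21]=0x7 ⇒ R7
  rs@[20:18]=0x7 ⇒ R7

R7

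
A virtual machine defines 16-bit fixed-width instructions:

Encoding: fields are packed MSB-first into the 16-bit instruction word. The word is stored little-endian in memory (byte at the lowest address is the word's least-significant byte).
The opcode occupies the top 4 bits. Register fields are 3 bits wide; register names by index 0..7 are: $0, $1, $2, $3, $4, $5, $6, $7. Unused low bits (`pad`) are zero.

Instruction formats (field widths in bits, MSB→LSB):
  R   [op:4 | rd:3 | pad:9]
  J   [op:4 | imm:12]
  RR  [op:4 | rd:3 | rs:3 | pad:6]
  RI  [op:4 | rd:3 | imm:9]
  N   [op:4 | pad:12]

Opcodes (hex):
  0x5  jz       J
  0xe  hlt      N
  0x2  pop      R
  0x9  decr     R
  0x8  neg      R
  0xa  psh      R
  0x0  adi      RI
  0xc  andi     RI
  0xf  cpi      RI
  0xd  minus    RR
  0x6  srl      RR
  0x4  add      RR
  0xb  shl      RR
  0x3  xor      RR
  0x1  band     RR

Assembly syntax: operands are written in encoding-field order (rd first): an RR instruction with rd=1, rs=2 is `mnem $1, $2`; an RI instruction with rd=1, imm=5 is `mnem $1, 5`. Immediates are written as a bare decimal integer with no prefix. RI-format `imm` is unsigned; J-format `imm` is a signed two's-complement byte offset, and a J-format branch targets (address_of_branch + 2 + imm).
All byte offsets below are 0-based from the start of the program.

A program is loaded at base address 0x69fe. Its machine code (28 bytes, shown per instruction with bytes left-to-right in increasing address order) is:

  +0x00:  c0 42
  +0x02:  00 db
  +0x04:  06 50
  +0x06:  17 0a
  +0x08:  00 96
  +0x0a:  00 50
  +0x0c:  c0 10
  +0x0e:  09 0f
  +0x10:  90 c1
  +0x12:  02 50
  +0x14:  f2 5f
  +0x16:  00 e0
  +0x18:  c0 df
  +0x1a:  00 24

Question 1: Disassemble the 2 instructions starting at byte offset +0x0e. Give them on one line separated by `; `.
@+0e  little-endian(09 0f) = 0x0f09
  op=0x0f09>>12=0x0 ⇒ adi (RI)
  rd: (w>>9)&0x7=0x7 → $7
  imm: (w>>0)&0x1ff=0x109 → 265
@+10  little-endian(90 c1) = 0xc190
  op=0xc190>>12=0xc ⇒ andi (RI)
  rd: (w>>9)&0x7=0x0 → $0
  imm: (w>>0)&0x1ff=0x190 → 400

adi $7, 265; andi $0, 400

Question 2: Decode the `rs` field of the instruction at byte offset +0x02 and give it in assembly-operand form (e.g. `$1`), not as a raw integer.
$4

+0x02: 00 db ⇒ word 0xdb00 (little)
  opcode bits[15:12]=0xd: minus/RR
  rd@[11:9]=0x5 ⇒ $5
  rs@[8:6]=0x4 ⇒ $4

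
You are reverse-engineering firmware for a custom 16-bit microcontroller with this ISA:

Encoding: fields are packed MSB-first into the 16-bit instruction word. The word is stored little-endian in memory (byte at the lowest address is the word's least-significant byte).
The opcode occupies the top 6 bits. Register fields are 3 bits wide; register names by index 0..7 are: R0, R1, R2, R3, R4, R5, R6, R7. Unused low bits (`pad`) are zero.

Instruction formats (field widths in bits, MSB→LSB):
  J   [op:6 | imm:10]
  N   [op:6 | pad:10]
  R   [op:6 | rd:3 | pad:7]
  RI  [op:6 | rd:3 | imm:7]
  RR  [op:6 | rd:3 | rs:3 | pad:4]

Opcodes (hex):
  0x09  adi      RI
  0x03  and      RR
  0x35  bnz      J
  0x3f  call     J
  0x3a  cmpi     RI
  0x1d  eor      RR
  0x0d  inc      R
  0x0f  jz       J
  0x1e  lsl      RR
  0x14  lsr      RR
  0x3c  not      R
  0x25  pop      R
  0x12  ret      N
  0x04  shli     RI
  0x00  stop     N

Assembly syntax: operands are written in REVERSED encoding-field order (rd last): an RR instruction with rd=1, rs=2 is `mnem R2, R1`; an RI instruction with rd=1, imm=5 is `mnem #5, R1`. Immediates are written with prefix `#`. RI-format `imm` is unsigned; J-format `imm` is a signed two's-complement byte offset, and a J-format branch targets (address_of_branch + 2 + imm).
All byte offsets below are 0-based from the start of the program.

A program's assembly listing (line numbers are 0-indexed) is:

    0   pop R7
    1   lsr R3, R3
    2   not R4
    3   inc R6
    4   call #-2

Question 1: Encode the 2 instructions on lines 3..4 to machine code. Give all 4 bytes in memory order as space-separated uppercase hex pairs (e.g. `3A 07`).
00 37 FE FF

line 3 (inc): pack op=0xd:6|rd=6:3|pad=0:7 = 0x3700; little→ 00 37
line 4 (call): pack op=0x3f:6|imm=-2:10 = 0xfffe; little→ fe ff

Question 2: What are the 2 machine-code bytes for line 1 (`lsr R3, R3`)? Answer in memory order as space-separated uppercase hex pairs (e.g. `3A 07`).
1. lsr fields op=0x14:6|rd=3:3|rs=3:3|pad=0:4 → word 51b0h → b0 51

B0 51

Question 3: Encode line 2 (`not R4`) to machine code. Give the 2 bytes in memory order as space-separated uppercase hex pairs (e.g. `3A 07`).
L2: not op=0x3c:6|rd=4:3|pad=0:7 ⇒ 0xf200 ⇒ little 00 f2

00 F2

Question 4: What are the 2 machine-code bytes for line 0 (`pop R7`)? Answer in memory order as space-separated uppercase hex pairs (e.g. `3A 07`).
0. pop fields op=0x25:6|rd=7:3|pad=0:7 → word 9780h → 80 97

80 97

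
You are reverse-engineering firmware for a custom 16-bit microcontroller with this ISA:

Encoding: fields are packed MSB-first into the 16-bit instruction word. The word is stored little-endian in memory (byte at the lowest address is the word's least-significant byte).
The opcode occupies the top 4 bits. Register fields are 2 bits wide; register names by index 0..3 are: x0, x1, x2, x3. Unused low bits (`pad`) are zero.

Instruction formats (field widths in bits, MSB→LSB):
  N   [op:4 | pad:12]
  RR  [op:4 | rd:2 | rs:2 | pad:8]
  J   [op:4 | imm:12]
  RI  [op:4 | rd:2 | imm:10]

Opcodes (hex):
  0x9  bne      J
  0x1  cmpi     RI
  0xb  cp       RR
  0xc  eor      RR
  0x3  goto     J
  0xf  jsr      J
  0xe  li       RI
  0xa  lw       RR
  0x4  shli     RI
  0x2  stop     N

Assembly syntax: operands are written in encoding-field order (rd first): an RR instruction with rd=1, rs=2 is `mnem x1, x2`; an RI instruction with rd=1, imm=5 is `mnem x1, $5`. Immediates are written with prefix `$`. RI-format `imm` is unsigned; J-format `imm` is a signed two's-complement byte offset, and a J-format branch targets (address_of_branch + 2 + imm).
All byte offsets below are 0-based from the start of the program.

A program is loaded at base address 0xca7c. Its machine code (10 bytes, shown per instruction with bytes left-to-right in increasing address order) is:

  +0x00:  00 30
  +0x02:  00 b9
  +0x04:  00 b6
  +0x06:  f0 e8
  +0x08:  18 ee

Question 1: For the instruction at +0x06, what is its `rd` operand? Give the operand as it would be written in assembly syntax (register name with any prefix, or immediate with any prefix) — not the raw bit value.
x2

off 0x06: read f0 e8 as little → 0xe8f0
  top 4b → 0xe → li [RI]
  rd: (w>>10)&0x3=0x2 → x2
  imm: (w>>0)&0x3ff=0xf0 → $240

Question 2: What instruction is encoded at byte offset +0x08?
[08] 18 ee → 0xee18
  opcode bits[15:12]=0xe: li/RI
  rd: (w>>10)&0x3=0x3 → x3
  imm: (w>>0)&0x3ff=0x218 → $536

li x3, $536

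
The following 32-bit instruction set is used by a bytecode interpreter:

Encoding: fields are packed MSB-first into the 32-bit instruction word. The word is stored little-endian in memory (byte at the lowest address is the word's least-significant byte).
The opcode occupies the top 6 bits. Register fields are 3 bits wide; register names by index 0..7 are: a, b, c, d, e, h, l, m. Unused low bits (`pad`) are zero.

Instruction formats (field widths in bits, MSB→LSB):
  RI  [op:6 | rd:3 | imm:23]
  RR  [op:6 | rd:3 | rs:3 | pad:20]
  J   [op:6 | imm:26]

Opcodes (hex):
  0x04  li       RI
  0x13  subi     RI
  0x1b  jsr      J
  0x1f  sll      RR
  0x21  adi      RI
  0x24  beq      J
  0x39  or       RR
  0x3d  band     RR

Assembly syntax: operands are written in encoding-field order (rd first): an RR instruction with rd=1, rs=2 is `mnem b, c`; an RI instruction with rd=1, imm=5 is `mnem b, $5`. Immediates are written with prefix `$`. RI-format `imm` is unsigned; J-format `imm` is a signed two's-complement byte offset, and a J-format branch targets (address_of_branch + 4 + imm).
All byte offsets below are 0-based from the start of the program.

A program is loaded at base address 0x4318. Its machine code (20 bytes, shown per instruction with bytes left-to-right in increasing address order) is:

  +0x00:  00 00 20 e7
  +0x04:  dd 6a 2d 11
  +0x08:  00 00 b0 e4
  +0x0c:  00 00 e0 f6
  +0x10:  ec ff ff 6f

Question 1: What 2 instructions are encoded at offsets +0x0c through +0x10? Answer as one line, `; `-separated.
+0x0c: 00 00 e0 f6 ⇒ word 0xf6e00000 (little)
  opcode bits[31:26]=0x3d: band/RR
  rd: (w>>23)&0x7=0x5 → h
  rs: (w>>20)&0x7=0x6 → l
+0x10: ec ff ff 6f ⇒ word 0x6fffffec (little)
  opcode bits[31:26]=0x1b: jsr/J
  imm: (w>>0)&0x3ffffff=0x3ffffec (s26→-20) → $-20

band h, l; jsr $-20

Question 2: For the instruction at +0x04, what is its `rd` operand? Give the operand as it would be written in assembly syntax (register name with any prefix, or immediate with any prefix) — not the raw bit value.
@+04  little-endian(dd 6a 2d 11) = 0x112d6add
  opcode bits[31:26]=0x4: li/RI
  rd: (w>>23)&0x7=0x2 → c
  imm: (w>>0)&0x7fffff=0x2d6add → $2976477

c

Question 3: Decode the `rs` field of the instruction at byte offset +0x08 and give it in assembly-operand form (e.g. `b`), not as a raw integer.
d

off 0x08: read 00 00 b0 e4 as little → 0xe4b00000
  top 6b → 0x39 → or [RR]
  rd@[25:23]=0x1 ⇒ b
  rs@[22:20]=0x3 ⇒ d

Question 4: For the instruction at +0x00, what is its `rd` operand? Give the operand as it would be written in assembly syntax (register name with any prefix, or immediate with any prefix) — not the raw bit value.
l

+0x00: 00 00 20 e7 ⇒ word 0xe7200000 (little)
  op=0xe7200000>>26=0x39 ⇒ or (RR)
  rd@[25:23]=0x6 ⇒ l
  rs@[22:20]=0x2 ⇒ c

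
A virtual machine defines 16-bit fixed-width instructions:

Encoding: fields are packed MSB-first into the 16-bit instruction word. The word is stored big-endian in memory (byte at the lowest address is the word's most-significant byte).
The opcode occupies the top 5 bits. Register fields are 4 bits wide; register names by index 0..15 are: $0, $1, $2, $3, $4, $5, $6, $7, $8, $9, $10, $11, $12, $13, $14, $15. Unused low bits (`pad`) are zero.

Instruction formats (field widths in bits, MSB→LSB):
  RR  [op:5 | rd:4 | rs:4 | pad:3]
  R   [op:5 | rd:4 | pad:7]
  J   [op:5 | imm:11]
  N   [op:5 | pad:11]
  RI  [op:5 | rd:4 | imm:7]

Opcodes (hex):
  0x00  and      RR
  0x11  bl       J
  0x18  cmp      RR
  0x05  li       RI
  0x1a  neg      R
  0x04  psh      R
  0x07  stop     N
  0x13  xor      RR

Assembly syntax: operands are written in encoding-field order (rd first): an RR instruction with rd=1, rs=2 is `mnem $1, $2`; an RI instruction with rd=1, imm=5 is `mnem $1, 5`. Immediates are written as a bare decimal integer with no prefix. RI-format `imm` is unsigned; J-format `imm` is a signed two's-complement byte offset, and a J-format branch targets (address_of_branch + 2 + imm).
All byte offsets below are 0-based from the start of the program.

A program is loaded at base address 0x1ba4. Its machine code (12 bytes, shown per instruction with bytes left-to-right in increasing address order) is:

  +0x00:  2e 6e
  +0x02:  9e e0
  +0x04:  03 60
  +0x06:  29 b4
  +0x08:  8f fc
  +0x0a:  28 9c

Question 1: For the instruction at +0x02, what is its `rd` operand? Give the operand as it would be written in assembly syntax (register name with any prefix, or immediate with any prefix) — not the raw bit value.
$13

+0x02: 9e e0 ⇒ word 0x9ee0 (big)
  top 5b → 0x13 → xor [RR]
  rd@[10:7]=0xd ⇒ $13
  rs@[6:3]=0xc ⇒ $12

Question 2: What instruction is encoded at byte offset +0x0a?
off 0x0a: read 28 9c as big → 0x289c
  opcode bits[15:11]=0x5: li/RI
  [10:7] rd=1 = $1
  [6:0] imm=28 = 28

li $1, 28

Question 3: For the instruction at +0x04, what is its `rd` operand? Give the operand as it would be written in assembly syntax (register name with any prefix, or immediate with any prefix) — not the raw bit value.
@+04  big-endian(03 60) = 0x0360
  op=0x0360>>11=0x0 ⇒ and (RR)
  [10:7] rd=6 = $6
  [6:3] rs=12 = $12

$6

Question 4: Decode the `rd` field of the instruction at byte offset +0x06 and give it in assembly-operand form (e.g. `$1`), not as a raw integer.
[06] 29 b4 → 0x29b4
  opcode bits[15:11]=0x5: li/RI
  [10:7] rd=3 = $3
  [6:0] imm=52 = 52

$3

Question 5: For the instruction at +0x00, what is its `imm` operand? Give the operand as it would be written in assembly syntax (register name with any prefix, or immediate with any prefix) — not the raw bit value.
110

[00] 2e 6e → 0x2e6e
  top 5b → 0x5 → li [RI]
  [10:7] rd=12 = $12
  [6:0] imm=110 = 110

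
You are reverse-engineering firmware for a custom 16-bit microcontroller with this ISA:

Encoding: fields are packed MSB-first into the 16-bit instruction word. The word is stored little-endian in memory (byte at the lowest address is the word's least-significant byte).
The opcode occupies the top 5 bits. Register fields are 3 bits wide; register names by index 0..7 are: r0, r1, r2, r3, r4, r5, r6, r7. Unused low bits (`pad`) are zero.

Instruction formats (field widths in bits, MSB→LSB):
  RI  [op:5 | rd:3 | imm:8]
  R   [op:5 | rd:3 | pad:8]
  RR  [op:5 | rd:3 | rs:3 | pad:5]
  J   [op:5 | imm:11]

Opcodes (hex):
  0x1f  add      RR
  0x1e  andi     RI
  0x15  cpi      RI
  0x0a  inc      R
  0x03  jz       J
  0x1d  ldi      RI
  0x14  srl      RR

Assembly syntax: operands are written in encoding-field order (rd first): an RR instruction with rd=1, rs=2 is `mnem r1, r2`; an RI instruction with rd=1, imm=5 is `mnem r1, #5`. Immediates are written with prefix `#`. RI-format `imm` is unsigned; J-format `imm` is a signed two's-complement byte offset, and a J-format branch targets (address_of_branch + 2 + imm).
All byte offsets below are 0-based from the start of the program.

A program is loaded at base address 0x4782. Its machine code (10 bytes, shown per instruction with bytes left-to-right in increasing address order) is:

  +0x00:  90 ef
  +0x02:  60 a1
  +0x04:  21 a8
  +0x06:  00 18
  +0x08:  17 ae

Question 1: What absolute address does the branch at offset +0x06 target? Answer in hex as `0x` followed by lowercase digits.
@+06  little-endian(00 18) = 0x1800
  op=0x1800>>11=0x3 ⇒ jz (J)
  imm@[10:0]=0x0 ⇒ #0
  target = base 0x4782 + off 0x06 + 2 + imm 0 = 0x478a

0x478a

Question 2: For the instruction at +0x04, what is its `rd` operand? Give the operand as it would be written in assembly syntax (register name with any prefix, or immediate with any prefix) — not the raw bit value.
r0

[04] 21 a8 → 0xa821
  op=0xa821>>11=0x15 ⇒ cpi (RI)
  rd: (w>>8)&0x7=0x0 → r0
  imm: (w>>0)&0xff=0x21 → #33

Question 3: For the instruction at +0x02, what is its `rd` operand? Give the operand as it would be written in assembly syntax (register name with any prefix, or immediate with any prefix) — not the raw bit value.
+0x02: 60 a1 ⇒ word 0xa160 (little)
  opcode bits[15:11]=0x14: srl/RR
  rd@[10:8]=0x1 ⇒ r1
  rs@[7:5]=0x3 ⇒ r3

r1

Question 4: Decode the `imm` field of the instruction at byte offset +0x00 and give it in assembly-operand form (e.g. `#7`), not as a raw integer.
#144

[00] 90 ef → 0xef90
  opcode bits[15:11]=0x1d: ldi/RI
  rd: (w>>8)&0x7=0x7 → r7
  imm: (w>>0)&0xff=0x90 → #144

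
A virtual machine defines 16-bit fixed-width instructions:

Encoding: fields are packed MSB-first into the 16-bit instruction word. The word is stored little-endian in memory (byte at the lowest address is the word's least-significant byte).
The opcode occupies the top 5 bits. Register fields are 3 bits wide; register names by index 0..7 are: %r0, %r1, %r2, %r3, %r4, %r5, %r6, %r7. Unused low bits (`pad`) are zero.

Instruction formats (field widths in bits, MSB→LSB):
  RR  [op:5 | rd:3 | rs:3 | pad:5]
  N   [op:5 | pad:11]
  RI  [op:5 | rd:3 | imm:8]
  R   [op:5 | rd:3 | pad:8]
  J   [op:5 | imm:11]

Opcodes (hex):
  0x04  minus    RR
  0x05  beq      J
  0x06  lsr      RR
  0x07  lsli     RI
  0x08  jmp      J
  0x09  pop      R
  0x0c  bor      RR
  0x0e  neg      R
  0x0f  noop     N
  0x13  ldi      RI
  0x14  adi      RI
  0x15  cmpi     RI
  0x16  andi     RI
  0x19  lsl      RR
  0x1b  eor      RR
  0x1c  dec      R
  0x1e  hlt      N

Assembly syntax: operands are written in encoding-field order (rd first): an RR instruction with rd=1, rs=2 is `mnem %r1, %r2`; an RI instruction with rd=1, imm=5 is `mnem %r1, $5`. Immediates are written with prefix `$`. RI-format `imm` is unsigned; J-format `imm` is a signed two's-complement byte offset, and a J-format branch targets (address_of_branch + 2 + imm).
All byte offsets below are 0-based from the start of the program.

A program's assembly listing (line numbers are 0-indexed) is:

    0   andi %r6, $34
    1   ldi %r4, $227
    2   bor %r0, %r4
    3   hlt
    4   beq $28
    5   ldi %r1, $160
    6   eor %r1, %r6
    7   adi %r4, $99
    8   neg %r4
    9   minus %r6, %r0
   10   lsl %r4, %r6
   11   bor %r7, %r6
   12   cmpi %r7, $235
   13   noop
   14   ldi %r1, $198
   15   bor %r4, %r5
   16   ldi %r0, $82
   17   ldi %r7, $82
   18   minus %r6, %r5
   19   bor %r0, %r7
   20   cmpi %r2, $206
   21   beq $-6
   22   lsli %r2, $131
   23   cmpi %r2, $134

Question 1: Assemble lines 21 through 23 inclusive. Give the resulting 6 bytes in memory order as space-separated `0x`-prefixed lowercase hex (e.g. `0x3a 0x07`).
0xfa 0x2f 0x83 0x3a 0x86 0xaa

L21: beq op=0x5:5|imm=-6:11 ⇒ 0x2ffa ⇒ little fa 2f
L22: lsli op=0x7:5|rd=2:3|imm=131:8 ⇒ 0x3a83 ⇒ little 83 3a
L23: cmpi op=0x15:5|rd=2:3|imm=134:8 ⇒ 0xaa86 ⇒ little 86 aa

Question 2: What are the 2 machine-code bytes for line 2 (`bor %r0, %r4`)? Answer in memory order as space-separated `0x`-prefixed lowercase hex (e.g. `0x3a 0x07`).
0x80 0x60

2. bor fields op=0xc:5|rd=0:3|rs=4:3|pad=0:5 → word 6080h → 80 60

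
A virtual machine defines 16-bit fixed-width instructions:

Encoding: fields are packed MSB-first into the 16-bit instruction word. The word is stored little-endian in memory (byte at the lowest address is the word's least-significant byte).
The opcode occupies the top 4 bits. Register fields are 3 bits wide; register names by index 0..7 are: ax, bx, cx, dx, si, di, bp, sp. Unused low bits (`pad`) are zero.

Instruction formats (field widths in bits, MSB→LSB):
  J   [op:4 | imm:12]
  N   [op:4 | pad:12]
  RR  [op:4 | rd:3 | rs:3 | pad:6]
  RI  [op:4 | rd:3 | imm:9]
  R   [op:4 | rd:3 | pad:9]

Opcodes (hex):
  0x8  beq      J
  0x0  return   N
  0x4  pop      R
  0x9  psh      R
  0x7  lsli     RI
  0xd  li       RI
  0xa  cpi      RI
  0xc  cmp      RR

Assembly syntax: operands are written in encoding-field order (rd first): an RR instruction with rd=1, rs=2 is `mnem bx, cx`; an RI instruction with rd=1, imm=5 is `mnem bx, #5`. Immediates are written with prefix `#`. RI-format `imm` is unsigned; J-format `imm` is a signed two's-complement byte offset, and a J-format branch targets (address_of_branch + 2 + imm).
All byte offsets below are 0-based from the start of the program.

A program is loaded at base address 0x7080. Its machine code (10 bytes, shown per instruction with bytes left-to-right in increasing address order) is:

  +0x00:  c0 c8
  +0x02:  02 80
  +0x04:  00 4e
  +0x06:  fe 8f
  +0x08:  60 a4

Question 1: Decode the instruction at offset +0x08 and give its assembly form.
cpi cx, #96

@+08  little-endian(60 a4) = 0xa460
  op=0xa460>>12=0xa ⇒ cpi (RI)
  rd: (w>>9)&0x7=0x2 → cx
  imm: (w>>0)&0x1ff=0x60 → #96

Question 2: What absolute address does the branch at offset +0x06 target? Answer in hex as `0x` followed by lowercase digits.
0x7086

@+06  little-endian(fe 8f) = 0x8ffe
  top 4b → 0x8 → beq [J]
  imm: (w>>0)&0xfff=0xffe (s12→-2) → #-2
  target = base 0x7080 + off 0x06 + 2 + imm -2 = 0x7086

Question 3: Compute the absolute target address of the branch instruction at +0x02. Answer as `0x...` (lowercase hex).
@+02  little-endian(02 80) = 0x8002
  opcode bits[15:12]=0x8: beq/J
  imm: (w>>0)&0xfff=0x2 → #2
  target = base 0x7080 + off 0x02 + 2 + imm 2 = 0x7086

0x7086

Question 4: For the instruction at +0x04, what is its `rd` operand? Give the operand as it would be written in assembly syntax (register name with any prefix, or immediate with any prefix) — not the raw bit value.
sp

[04] 00 4e → 0x4e00
  opcode bits[15:12]=0x4: pop/R
  [11:9] rd=7 = sp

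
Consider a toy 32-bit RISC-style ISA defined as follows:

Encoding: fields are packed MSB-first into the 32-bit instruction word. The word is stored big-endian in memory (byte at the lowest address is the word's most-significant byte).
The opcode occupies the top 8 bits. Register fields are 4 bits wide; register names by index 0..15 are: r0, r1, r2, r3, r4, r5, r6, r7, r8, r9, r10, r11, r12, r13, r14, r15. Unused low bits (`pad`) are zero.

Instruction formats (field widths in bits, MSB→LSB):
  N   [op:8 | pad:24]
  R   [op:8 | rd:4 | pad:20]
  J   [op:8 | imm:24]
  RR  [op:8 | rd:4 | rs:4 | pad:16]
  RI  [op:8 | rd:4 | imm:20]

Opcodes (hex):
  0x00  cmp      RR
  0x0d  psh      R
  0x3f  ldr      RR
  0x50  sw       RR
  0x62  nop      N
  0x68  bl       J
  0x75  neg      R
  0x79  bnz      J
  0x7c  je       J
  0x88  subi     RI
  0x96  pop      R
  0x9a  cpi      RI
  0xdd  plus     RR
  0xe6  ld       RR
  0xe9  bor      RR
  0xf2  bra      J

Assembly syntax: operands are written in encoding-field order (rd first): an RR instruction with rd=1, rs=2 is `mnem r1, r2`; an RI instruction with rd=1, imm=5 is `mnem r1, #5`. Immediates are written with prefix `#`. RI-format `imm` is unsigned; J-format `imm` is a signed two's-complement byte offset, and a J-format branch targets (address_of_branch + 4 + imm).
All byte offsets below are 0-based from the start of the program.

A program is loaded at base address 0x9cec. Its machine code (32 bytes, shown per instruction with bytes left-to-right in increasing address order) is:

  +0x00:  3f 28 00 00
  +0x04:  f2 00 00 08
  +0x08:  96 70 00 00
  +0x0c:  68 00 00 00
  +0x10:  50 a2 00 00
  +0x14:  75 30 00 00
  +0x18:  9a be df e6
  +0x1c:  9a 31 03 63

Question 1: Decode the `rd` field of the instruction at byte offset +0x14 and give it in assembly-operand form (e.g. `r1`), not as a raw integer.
[14] 75 30 00 00 → 0x75300000
  opcode bits[31:24]=0x75: neg/R
  rd@[23:20]=0x3 ⇒ r3

r3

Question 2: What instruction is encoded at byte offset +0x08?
off 0x08: read 96 70 00 00 as big → 0x96700000
  op=0x96700000>>24=0x96 ⇒ pop (R)
  rd@[23:20]=0x7 ⇒ r7

pop r7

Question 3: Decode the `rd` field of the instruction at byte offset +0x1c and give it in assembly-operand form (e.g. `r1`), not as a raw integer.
+0x1c: 9a 31 03 63 ⇒ word 0x9a310363 (big)
  opcode bits[31:24]=0x9a: cpi/RI
  [23:20] rd=3 = r3
  [19:0] imm=66403 = #66403

r3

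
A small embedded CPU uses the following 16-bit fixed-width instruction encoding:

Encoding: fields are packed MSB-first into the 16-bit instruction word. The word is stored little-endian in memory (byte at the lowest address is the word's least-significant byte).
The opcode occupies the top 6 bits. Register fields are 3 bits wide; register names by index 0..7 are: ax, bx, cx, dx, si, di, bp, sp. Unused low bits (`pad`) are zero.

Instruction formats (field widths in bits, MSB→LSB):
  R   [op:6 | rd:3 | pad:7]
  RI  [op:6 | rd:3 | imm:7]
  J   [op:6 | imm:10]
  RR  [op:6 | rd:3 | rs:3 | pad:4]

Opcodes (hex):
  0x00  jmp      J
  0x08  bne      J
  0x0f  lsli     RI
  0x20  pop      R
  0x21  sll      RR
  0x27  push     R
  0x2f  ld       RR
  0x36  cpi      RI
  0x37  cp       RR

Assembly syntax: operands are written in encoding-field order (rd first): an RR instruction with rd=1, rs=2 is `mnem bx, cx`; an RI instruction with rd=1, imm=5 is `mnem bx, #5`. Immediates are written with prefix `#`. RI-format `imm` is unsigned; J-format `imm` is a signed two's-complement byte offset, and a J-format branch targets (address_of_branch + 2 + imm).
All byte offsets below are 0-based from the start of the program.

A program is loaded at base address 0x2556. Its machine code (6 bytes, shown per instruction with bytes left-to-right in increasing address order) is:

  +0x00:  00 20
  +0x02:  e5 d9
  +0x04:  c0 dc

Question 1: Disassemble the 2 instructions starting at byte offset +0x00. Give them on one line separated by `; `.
bne #0; cpi dx, #101

[00] 00 20 → 0x2000
  op=0x2000>>10=0x8 ⇒ bne (J)
  [9:0] imm=0 = #0
[02] e5 d9 → 0xd9e5
  op=0xd9e5>>10=0x36 ⇒ cpi (RI)
  [9:7] rd=3 = dx
  [6:0] imm=101 = #101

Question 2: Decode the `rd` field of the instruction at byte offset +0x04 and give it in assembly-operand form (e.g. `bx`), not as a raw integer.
@+04  little-endian(c0 dc) = 0xdcc0
  opcode bits[15:10]=0x37: cp/RR
  rd: (w>>7)&0x7=0x1 → bx
  rs: (w>>4)&0x7=0x4 → si

bx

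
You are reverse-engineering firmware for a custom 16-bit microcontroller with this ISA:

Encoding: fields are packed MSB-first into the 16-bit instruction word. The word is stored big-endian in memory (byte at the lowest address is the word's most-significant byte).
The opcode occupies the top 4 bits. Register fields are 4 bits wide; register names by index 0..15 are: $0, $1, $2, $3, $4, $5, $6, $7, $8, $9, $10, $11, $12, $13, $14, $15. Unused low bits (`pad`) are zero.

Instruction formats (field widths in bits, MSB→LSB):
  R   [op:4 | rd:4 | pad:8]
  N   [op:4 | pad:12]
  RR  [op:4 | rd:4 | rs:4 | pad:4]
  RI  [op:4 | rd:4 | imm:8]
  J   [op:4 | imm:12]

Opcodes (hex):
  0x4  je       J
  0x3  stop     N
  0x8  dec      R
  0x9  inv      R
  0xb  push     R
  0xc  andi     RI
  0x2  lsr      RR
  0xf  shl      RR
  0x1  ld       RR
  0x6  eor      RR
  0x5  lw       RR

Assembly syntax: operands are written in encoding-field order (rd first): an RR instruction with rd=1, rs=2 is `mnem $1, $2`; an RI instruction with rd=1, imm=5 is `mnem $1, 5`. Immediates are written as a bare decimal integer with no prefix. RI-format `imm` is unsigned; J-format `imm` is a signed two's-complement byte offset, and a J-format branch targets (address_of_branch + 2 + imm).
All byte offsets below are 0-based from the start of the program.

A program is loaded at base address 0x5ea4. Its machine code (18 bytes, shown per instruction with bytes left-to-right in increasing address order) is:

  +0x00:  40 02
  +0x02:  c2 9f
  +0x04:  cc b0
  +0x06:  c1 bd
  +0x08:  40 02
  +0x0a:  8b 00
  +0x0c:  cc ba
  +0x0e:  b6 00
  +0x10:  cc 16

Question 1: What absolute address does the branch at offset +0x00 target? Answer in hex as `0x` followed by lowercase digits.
[00] 40 02 → 0x4002
  top 4b → 0x4 → je [J]
  imm: (w>>0)&0xfff=0x2 → 2
  target = base 0x5ea4 + off 0x00 + 2 + imm 2 = 0x5ea8

0x5ea8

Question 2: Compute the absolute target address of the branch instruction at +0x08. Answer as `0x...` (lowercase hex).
0x5eb0

@+08  big-endian(40 02) = 0x4002
  top 4b → 0x4 → je [J]
  imm: (w>>0)&0xfff=0x2 → 2
  target = base 0x5ea4 + off 0x08 + 2 + imm 2 = 0x5eb0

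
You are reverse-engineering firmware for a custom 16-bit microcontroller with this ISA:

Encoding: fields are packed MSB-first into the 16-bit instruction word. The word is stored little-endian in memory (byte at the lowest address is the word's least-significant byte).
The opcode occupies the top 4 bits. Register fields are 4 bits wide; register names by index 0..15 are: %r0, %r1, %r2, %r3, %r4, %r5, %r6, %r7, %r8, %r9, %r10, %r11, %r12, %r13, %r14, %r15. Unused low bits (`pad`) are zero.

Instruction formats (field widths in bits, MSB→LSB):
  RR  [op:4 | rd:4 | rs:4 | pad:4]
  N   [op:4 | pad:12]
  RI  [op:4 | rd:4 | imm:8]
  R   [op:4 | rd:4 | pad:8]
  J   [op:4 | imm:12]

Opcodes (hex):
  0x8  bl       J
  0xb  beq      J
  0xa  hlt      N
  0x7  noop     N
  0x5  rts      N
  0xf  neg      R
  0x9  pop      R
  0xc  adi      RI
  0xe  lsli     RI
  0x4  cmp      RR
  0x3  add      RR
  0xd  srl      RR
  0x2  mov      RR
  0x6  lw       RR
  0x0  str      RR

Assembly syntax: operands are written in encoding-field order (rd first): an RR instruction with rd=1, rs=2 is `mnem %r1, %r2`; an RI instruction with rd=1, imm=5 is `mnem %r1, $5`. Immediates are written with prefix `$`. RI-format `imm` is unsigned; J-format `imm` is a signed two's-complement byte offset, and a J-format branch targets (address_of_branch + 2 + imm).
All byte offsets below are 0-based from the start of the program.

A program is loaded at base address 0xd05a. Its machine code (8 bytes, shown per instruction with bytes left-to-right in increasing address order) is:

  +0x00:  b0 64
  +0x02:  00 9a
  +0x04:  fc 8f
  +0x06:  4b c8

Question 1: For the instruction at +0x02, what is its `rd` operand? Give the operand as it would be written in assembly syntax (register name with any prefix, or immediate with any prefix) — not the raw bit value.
%r10

+0x02: 00 9a ⇒ word 0x9a00 (little)
  opcode bits[15:12]=0x9: pop/R
  rd@[11:8]=0xa ⇒ %r10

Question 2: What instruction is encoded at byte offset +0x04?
bl $-4

@+04  little-endian(fc 8f) = 0x8ffc
  opcode bits[15:12]=0x8: bl/J
  [11:0] imm=4092 (s12→-4) = $-4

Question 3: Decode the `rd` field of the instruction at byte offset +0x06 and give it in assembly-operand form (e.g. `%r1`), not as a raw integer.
%r8

+0x06: 4b c8 ⇒ word 0xc84b (little)
  op=0xc84b>>12=0xc ⇒ adi (RI)
  [11:8] rd=8 = %r8
  [7:0] imm=75 = $75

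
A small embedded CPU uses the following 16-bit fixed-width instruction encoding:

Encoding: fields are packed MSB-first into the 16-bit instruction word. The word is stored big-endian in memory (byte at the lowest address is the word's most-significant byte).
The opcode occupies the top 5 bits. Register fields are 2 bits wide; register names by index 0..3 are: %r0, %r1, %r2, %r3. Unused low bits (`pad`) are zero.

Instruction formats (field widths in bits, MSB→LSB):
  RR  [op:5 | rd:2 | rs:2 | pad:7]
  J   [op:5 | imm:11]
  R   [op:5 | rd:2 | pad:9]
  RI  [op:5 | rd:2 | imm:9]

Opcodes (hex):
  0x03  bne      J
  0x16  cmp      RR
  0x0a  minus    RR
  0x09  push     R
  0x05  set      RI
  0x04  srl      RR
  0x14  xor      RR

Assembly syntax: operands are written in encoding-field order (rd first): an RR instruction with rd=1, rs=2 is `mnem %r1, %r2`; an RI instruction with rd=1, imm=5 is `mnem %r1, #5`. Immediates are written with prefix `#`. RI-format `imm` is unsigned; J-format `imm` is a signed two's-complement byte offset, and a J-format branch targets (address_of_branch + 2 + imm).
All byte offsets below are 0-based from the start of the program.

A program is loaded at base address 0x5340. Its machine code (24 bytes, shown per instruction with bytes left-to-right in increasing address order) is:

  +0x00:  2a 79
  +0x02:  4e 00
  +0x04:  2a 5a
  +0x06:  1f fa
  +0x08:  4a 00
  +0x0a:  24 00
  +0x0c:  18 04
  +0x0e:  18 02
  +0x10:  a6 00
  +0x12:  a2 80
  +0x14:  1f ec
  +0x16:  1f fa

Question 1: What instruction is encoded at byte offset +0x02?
push %r3

off 0x02: read 4e 00 as big → 0x4e00
  opcode bits[15:11]=0x9: push/R
  [10:9] rd=3 = %r3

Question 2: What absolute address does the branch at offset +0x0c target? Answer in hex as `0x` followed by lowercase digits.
+0x0c: 18 04 ⇒ word 0x1804 (big)
  op=0x1804>>11=0x3 ⇒ bne (J)
  imm@[10:0]=0x4 ⇒ #4
  target = base 0x5340 + off 0x0c + 2 + imm 4 = 0x5352

0x5352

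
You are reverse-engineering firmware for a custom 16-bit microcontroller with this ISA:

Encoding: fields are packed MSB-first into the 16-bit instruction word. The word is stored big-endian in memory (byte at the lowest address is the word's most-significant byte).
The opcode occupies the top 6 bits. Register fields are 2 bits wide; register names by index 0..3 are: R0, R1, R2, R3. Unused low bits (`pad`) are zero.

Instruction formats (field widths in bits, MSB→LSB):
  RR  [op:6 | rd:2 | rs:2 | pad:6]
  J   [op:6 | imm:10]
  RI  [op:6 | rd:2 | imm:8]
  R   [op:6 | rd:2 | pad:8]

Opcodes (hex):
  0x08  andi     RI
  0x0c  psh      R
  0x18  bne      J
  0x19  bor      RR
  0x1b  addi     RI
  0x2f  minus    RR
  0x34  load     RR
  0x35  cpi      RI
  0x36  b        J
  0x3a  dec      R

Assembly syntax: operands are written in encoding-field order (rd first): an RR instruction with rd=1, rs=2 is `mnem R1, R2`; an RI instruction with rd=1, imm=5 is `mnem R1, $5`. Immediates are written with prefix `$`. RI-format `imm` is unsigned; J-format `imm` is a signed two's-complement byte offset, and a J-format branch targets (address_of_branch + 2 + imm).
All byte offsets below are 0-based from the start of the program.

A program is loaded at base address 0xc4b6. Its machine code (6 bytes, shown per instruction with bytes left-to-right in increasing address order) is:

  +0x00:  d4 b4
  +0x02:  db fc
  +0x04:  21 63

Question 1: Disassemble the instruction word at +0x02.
b $-4

[02] db fc → 0xdbfc
  op=0xdbfc>>10=0x36 ⇒ b (J)
  [9:0] imm=1020 (s10→-4) = $-4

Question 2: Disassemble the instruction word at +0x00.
cpi R0, $180

@+00  big-endian(d4 b4) = 0xd4b4
  opcode bits[15:10]=0x35: cpi/RI
  [9:8] rd=0 = R0
  [7:0] imm=180 = $180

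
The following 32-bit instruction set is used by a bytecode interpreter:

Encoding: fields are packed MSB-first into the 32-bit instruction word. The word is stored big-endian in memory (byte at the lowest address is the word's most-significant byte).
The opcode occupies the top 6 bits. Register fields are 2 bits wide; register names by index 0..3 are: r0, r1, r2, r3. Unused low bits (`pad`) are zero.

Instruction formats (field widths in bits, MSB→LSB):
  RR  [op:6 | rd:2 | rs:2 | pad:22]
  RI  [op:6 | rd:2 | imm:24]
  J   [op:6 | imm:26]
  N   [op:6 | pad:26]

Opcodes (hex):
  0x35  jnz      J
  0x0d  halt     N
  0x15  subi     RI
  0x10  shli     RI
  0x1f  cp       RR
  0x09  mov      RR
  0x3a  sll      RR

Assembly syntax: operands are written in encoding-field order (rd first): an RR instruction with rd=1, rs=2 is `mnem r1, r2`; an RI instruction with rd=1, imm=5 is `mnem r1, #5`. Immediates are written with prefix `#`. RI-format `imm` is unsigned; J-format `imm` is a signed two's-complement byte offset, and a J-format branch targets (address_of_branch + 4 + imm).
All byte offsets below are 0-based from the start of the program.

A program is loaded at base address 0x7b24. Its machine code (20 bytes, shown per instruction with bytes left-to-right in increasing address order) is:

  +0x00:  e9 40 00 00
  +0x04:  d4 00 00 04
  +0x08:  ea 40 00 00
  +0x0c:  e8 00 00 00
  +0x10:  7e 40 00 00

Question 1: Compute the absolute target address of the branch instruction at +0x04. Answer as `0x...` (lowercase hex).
off 0x04: read d4 00 00 04 as big → 0xd4000004
  top 6b → 0x35 → jnz [J]
  [25:0] imm=4 = #4
  target = base 0x7b24 + off 0x04 + 4 + imm 4 = 0x7b30

0x7b30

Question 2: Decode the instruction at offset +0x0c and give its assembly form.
sll r0, r0

off 0x0c: read e8 00 00 00 as big → 0xe8000000
  op=0xe8000000>>26=0x3a ⇒ sll (RR)
  rd@[25:24]=0x0 ⇒ r0
  rs@[23:22]=0x0 ⇒ r0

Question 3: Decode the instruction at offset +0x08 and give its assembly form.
sll r2, r1

[08] ea 40 00 00 → 0xea400000
  op=0xea400000>>26=0x3a ⇒ sll (RR)
  rd@[25:24]=0x2 ⇒ r2
  rs@[23:22]=0x1 ⇒ r1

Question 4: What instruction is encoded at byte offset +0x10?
@+10  big-endian(7e 40 00 00) = 0x7e400000
  op=0x7e400000>>26=0x1f ⇒ cp (RR)
  [25:24] rd=2 = r2
  [23:22] rs=1 = r1

cp r2, r1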